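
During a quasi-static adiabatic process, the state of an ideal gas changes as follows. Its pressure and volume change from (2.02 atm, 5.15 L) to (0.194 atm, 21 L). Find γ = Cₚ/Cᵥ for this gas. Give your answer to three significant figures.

γ ≈ 1.67

PV^γ = const ⇒ γ = ln(P₂/P₁) / ln(V₁/V₂).
γ = ln(0.194/2.02) / ln(5.15/21) = 1.667.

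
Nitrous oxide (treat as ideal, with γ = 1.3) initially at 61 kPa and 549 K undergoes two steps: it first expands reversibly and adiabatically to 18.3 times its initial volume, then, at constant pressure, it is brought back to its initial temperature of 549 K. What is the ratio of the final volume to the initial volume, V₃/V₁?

V₃/V₁ ≈ 43.8

Adiabatic step: V₂/V₁ = 18.3; T₂ = T₁·(1/18.3)^(0.3) = 229.5 K.
Isobaric step: V₃/V₂ = T₃/T₂ = 549/229.5.
V₃/V₁ = (V₂/V₁)(V₃/V₂) = 18.3 × (549/229.5) = 43.77.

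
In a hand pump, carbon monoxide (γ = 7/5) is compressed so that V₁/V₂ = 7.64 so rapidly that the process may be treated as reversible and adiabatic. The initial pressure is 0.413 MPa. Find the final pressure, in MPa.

P₂ ≈ 7.12 MPa

Since PV^γ is constant along a reversible adiabat, P₂ = P₁ (V₁/V₂)^γ.
P₂ = 0.413 × 7.64^(7/5) = 7.117 MPa.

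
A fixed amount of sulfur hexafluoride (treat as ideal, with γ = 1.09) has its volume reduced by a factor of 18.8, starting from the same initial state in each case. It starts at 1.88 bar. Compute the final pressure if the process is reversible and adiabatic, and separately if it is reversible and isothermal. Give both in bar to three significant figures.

Isothermal: P₂ = P₁(V₁/V₂) = 1.88×18.8 = 35.34 bar.
Adiabatic: P₂ = P₁(V₁/V₂)^γ = 1.88×18.8^(1.09) = 46.02 bar.

adiabatic: 46.0 bar; isothermal: 35.3 bar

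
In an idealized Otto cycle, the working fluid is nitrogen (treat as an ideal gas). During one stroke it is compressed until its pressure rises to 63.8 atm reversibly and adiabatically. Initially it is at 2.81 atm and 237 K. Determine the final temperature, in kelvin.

T₂ ≈ 578 K

Adiabatic: T₂/T₁ = (P₂/P₁)^((γ−1)/γ).
For a diatomic ideal gas γ = 7/5, so (γ−1)/γ = 2/7.
T₂ = 237 × (63.8/2.81)^(2/7) = 578.4 K.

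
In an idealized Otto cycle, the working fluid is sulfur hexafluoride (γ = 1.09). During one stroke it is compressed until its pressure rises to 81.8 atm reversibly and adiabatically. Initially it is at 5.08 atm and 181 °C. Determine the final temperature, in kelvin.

Adiabatic: T₂/T₁ = (P₂/P₁)^((γ−1)/γ).
T₁ = 181 °C = 454.1 K.
T₂ = 454.1 × (81.8/5.08)^(0.0826) = 571.3 K.

T₂ ≈ 571 K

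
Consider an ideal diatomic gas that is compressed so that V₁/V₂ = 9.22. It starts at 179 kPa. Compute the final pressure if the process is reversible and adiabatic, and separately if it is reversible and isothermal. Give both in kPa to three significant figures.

For a diatomic ideal gas γ = 7/5.
Isothermal: P₂ = P₁(V₁/V₂) = 179×9.22 = 1650 kPa.
Adiabatic: P₂ = P₁(V₁/V₂)^γ = 179×9.22^(7/5) = 4013 kPa.

adiabatic: 4010 kPa; isothermal: 1650 kPa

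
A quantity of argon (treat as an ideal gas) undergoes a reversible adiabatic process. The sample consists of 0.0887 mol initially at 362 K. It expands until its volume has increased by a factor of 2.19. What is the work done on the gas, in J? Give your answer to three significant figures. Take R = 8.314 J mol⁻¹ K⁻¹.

For a reversible adiabat TV^(γ−1) is constant, so T₂ = T₁ (V₁/V₂)^(γ−1).
γ = 5/3 for a monatomic ideal gas, so γ−1 = 2/3.
T₂ = 362 × (1/2.19)^(2/3) = 214.7 K.
Q = 0, so ΔU = W_on_gas = nCᵥΔT with Cᵥ = R/(γ−1) = 12.47 J/(mol·K).
ΔU = 0.0887 × 12.47 × (214.7 − 362) = -163 J.

W ≈ -163 J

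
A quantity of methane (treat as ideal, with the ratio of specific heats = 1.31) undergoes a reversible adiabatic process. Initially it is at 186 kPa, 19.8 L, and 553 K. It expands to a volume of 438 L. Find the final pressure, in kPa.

Since PV^γ is constant along a reversible adiabat, P₂ = P₁ (V₁/V₂)^γ.
P₂ = 186 × (19.8/438)^(1.31) = 3.22 kPa.

P₂ ≈ 3.22 kPa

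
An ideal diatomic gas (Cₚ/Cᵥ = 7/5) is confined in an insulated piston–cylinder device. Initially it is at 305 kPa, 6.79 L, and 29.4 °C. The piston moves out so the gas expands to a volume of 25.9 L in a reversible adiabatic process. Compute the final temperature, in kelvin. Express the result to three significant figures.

T₂ ≈ 177 K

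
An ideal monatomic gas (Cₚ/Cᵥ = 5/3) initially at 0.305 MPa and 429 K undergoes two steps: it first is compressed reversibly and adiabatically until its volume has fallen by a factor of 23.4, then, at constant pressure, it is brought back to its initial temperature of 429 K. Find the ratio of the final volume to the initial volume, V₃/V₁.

Adiabatic step: V₂/V₁ = 0.04274; T₂ = T₁·23.4^(2/3) = 3510 K.
Isobaric step: V₃/V₂ = T₃/T₂ = 429/3510.
V₃/V₁ = (V₂/V₁)(V₃/V₂) = 0.04274 × (429/3510) = 0.005224.

V₃/V₁ ≈ 0.00522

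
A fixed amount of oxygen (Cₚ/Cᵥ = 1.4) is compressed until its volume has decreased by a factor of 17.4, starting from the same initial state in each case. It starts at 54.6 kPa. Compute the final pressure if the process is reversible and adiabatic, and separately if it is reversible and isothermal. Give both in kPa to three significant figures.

adiabatic: 2980 kPa; isothermal: 950 kPa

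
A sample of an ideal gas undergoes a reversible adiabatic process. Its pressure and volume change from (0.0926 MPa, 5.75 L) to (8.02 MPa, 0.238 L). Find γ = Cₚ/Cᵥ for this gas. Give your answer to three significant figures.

γ ≈ 1.40

PV^γ = const ⇒ γ = ln(P₂/P₁) / ln(V₁/V₂).
γ = ln(8.02/0.0926) / ln(5.75/0.238) = 1.401.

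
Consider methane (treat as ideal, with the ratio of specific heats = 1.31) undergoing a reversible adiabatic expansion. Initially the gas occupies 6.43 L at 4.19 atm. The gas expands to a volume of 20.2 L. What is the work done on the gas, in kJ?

W ≈ -2.63 kJ

P₂ = P₁(V₁/V₂)^γ = 4.19×(6.43/20.2)^(1.31) = 0.9353 atm.
For a reversible adiabat, W_by_gas = (P₁V₁ − P₂V₂)/(γ−1).
W_by = (424600×0.00643 − 94770×0.0202) / (0.31) = 2631 J.
W_on_gas = −W_by = -2631 J.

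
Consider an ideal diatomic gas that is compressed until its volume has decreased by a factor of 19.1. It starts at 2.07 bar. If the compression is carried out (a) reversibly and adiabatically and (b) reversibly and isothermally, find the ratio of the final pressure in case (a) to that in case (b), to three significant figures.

For a diatomic ideal gas γ = 7/5.
Isothermal: P_b = P₁(V₁/V₂) = 2.07×19.1.
Adiabatic: P_a = P₁(V₁/V₂)^γ = 2.07×19.1^(7/5).
P_a/P_b = (V₁/V₂)^(γ−1) = 19.1^(2/5) = 3.254.

P_adiabatic / P_isothermal ≈ 3.25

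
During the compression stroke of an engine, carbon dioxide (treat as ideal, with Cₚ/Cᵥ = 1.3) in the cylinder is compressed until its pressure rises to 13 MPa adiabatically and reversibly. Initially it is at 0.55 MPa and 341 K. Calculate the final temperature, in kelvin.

T₂ ≈ 708 K

Adiabatic: T₂/T₁ = (P₂/P₁)^((γ−1)/γ).
T₂ = 341 × (13/0.55)^(0.231) = 707.5 K.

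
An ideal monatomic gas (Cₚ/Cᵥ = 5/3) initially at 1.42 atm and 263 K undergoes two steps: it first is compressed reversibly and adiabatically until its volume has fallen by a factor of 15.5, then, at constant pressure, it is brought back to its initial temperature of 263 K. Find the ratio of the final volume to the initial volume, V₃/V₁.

V₃/V₁ ≈ 0.0104

Adiabatic step: V₂/V₁ = 0.06452; T₂ = T₁·15.5^(2/3) = 1635 K.
Isobaric step: V₃/V₂ = T₃/T₂ = 263/1635.
V₃/V₁ = (V₂/V₁)(V₃/V₂) = 0.06452 × (263/1635) = 0.01038.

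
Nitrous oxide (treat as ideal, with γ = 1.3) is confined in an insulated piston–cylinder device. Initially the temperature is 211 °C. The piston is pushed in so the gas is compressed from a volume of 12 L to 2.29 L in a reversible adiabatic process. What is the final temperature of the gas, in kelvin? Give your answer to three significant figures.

Adiabatic: T₁V₁^(γ−1) = T₂V₂^(γ−1) ⇒ T₂ = T₁ (V₁/V₂)^(γ−1).
T₁ = 211 °C = 484.1 K.
T₂ = 484.1 × (12/2.29)^(0.3) = 795.8 K.

T₂ ≈ 796 K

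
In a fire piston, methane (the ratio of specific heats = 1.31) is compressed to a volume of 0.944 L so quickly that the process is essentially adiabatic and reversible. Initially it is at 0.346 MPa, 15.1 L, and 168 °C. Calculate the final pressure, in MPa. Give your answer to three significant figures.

P₂ ≈ 13.1 MPa

Adiabatic: P₁V₁^γ = P₂V₂^γ ⇒ P₂ = P₁ (V₁/V₂)^γ.
P₂ = 0.346 × (15.1/0.944)^(1.31) = 13.07 MPa.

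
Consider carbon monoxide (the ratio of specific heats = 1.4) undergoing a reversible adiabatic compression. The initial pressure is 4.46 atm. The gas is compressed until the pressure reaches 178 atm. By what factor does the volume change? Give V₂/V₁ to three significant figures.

V₂/V₁ ≈ 0.0718

From PV^γ = const, V₂/V₁ = (P₁/P₂)^(1/γ).
V₂/V₁ = (4.46/178)^(0.714) = 0.07184.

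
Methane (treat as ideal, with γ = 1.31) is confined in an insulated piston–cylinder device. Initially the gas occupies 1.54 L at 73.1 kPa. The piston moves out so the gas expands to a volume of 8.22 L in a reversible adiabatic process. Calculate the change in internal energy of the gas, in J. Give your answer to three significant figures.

ΔU ≈ -147 J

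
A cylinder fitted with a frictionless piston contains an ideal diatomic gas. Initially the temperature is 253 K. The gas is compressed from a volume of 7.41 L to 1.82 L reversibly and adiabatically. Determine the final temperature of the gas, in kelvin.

T₂ ≈ 444 K

Adiabatic: T₁V₁^(γ−1) = T₂V₂^(γ−1) ⇒ T₂ = T₁ (V₁/V₂)^(γ−1).
For a diatomic ideal gas γ = 7/5, so γ−1 = 2/5.
T₂ = 253 × (7.41/1.82)^(2/5) = 443.6 K.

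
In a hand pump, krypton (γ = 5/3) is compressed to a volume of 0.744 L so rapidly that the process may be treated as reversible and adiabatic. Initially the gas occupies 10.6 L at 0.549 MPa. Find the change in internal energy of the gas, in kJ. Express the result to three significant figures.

ΔU ≈ 42.6 kJ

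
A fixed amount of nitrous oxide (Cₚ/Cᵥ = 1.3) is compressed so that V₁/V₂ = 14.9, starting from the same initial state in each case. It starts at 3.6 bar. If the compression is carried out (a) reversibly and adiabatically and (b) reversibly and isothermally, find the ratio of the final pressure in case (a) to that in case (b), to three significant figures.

Isothermal: P_b = P₁(V₁/V₂) = 3.6×14.9.
Adiabatic: P_a = P₁(V₁/V₂)^γ = 3.6×14.9^(1.3).
P_a/P_b = (V₁/V₂)^(γ−1) = 14.9^(0.3) = 2.249.

P_adiabatic / P_isothermal ≈ 2.25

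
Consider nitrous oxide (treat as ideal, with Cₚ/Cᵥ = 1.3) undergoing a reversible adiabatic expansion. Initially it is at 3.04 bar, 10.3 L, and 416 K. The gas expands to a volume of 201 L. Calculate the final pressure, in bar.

P₂ ≈ 0.0639 bar

Since PV^γ is constant along a reversible adiabat, P₂ = P₁ (V₁/V₂)^γ.
P₂ = 3.04 × (10.3/201)^(1.3) = 0.06389 bar.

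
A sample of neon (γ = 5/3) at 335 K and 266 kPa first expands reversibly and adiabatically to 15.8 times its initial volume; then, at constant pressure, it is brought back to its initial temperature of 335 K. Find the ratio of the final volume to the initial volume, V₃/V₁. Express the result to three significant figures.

Adiabatic step: V₂/V₁ = 15.8; T₂ = T₁·(1/15.8)^(2/3) = 53.2 K.
Isobaric step: V₃/V₂ = T₃/T₂ = 335/53.2.
V₃/V₁ = (V₂/V₁)(V₃/V₂) = 15.8 × (335/53.2) = 99.49.

V₃/V₁ ≈ 99.5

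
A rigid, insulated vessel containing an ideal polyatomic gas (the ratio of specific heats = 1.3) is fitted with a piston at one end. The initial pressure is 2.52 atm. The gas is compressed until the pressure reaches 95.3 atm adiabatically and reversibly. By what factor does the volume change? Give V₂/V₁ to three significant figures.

From PV^γ = const, V₂/V₁ = (P₁/P₂)^(1/γ).
V₂/V₁ = (2.52/95.3)^(0.769) = 0.06115.

V₂/V₁ ≈ 0.0611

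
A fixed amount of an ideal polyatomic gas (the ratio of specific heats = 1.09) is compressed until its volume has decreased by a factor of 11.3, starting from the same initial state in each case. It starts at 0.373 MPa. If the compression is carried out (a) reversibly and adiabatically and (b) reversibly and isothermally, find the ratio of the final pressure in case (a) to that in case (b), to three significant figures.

P_adiabatic / P_isothermal ≈ 1.24

Isothermal: P_b = P₁(V₁/V₂) = 0.373×11.3.
Adiabatic: P_a = P₁(V₁/V₂)^γ = 0.373×11.3^(1.09).
P_a/P_b = (V₁/V₂)^(γ−1) = 11.3^(0.09) = 1.244.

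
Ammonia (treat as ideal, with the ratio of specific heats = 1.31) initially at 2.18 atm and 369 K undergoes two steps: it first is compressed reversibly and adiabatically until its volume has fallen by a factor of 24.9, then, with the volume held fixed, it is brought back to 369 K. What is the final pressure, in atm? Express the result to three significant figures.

P₃ ≈ 54.3 atm

Adiabatic step (PV^γ = const): P₂ = 2.18×24.9^(1.31) = 147.1 atm; T₂ = 369×24.9^(0.31) = 999.7 K.
Isochoric: P₃ = P₂(T₃/T₂) = 147.1 × (369/999.7) = 54.28 atm.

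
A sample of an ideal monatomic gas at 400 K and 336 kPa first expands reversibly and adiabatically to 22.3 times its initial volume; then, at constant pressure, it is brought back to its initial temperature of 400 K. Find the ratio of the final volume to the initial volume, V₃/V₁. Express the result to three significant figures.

V₃/V₁ ≈ 177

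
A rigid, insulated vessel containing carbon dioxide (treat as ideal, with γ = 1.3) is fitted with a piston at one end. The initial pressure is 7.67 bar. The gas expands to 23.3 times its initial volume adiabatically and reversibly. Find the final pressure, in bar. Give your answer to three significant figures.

P₂ ≈ 0.128 bar

Since PV^γ is constant along a reversible adiabat, P₂ = P₁ (V₁/V₂)^γ.
P₂ = 7.67 × (1/23.3)^(1.3) = 0.128 bar.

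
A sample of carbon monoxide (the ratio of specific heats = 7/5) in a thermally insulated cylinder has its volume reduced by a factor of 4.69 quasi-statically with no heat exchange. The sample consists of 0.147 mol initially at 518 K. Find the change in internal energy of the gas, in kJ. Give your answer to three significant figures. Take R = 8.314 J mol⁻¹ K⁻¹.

ΔU ≈ 1.35 kJ

For a reversible adiabat TV^(γ−1) is constant, so T₂ = T₁ (V₁/V₂)^(γ−1).
T₂ = 518 × 4.69^(2/5) = 961.2 K.
Q = 0, so ΔU = W_on_gas = nCᵥΔT with Cᵥ = R/(γ−1) = 20.79 J/(mol·K).
ΔU = 0.147 × 20.79 × (961.2 − 518) = 1354 J.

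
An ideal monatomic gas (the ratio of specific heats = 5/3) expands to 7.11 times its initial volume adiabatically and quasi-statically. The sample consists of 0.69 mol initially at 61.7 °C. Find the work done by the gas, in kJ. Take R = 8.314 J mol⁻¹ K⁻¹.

For a reversible adiabat TV^(γ−1) is constant, so T₂ = T₁ (V₁/V₂)^(γ−1).
T₁ = 61.7 °C = 334.8 K.
T₂ = 334.8 × (1/7.11)^(2/3) = 90.56 K.
Q = 0, so ΔU = W_on_gas = nCᵥΔT with Cᵥ = R/(γ−1) = 12.47 J/(mol·K).
ΔU = 0.69 × 12.47 × (90.56 − 334.8) = -2102 J.
Work done by the gas = −ΔU = 2102 J.

W ≈ 2.10 kJ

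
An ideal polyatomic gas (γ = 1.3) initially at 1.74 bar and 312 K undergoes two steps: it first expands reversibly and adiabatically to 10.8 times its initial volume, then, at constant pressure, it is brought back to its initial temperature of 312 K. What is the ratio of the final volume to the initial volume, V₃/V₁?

Adiabatic step: V₂/V₁ = 10.8; T₂ = T₁·(1/10.8)^(0.3) = 152.8 K.
Isobaric step: V₃/V₂ = T₃/T₂ = 312/152.8.
V₃/V₁ = (V₂/V₁)(V₃/V₂) = 10.8 × (312/152.8) = 22.05.

V₃/V₁ ≈ 22.1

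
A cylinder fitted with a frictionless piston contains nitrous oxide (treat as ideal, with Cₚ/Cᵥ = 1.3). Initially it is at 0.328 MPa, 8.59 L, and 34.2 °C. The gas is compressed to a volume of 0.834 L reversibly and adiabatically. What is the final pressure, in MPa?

P₂ ≈ 6.80 MPa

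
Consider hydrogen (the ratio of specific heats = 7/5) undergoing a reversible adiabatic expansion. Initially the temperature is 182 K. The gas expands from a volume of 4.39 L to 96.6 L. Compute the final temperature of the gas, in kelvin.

For a reversible adiabat TV^(γ−1) is constant, so T₂ = T₁ (V₁/V₂)^(γ−1).
T₂ = 182 × (4.39/96.6)^(2/5) = 52.85 K.

T₂ ≈ 52.9 K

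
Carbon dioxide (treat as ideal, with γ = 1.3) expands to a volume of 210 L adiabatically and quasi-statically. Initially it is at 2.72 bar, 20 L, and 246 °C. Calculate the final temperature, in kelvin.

T₂ ≈ 256 K

For a reversible adiabat TV^(γ−1) is constant, so T₂ = T₁ (V₁/V₂)^(γ−1).
T₁ = 246 °C = 519.1 K.
T₂ = 519.1 × (20/210)^(0.3) = 256.4 K.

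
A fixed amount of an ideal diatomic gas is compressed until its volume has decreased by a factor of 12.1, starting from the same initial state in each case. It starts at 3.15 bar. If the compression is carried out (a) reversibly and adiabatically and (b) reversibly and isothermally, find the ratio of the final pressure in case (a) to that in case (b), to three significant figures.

For a diatomic ideal gas γ = 7/5.
Isothermal: P_b = P₁(V₁/V₂) = 3.15×12.1.
Adiabatic: P_a = P₁(V₁/V₂)^γ = 3.15×12.1^(7/5).
P_a/P_b = (V₁/V₂)^(γ−1) = 12.1^(2/5) = 2.711.

P_adiabatic / P_isothermal ≈ 2.71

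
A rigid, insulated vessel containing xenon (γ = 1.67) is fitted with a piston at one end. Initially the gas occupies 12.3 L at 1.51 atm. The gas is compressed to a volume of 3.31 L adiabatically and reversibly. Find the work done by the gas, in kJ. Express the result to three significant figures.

P₂ = P₁(V₁/V₂)^γ = 1.51×(12.3/3.31)^(1.67) = 13.52 atm.
For a reversible adiabat, W_by_gas = (P₁V₁ − P₂V₂)/(γ−1).
W_by = (153000×0.0123 − 1.37×10^6×0.00331) / (0.67) = -3959 J.

W ≈ -3.96 kJ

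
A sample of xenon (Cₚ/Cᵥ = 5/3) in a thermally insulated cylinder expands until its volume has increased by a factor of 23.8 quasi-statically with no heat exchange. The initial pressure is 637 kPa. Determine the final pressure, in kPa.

Adiabatic: P₁V₁^γ = P₂V₂^γ ⇒ P₂ = P₁ (V₁/V₂)^γ.
P₂ = 637 × (1/23.8)^(5/3) = 3.235 kPa.

P₂ ≈ 3.23 kPa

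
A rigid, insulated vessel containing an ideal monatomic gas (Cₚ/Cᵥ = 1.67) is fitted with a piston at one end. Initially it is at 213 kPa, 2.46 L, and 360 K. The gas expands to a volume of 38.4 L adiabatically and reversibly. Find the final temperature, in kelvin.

T₂ ≈ 57.1 K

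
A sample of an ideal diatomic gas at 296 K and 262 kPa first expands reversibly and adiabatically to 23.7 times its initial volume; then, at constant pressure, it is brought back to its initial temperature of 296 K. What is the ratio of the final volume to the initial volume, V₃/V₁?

For a diatomic ideal gas γ = 7/5.
Adiabatic step: V₂/V₁ = 23.7; T₂ = T₁·(1/23.7)^(2/5) = 83.44 K.
Isobaric step: V₃/V₂ = T₃/T₂ = 296/83.44.
V₃/V₁ = (V₂/V₁)(V₃/V₂) = 23.7 × (296/83.44) = 84.07.

V₃/V₁ ≈ 84.1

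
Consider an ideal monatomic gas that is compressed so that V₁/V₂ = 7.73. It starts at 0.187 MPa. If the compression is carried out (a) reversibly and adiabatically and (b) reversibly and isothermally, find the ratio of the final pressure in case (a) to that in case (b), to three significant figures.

P_adiabatic / P_isothermal ≈ 3.91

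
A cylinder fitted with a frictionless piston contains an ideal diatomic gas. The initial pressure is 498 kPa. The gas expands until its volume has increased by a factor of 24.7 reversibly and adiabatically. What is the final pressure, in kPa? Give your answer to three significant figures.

Since PV^γ is constant along a reversible adiabat, P₂ = P₁ (V₁/V₂)^γ.
For a diatomic ideal gas γ = 7/5.
P₂ = 498 × (1/24.7)^(7/5) = 5.591 kPa.

P₂ ≈ 5.59 kPa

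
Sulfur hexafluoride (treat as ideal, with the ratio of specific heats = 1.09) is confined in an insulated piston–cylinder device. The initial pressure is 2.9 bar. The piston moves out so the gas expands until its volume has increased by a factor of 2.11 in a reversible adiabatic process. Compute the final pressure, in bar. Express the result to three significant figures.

Since PV^γ is constant along a reversible adiabat, P₂ = P₁ (V₁/V₂)^γ.
P₂ = 2.9 × (1/2.11)^(1.09) = 1.285 bar.

P₂ ≈ 1.29 bar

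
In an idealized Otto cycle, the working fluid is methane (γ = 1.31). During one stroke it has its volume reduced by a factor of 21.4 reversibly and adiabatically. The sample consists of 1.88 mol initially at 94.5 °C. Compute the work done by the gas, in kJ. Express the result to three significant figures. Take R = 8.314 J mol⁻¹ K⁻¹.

W ≈ -29.4 kJ

For a reversible adiabat TV^(γ−1) is constant, so T₂ = T₁ (V₁/V₂)^(γ−1).
T₁ = 94.5 °C = 367.6 K.
T₂ = 367.6 × 21.4^(0.31) = 950.3 K.
Q = 0, so ΔU = W_on_gas = nCᵥΔT with Cᵥ = R/(γ−1) = 26.82 J/(mol·K).
ΔU = 1.88 × 26.82 × (950.3 − 367.6) = 29380 J.
Work done by the gas = −ΔU = -29380 J.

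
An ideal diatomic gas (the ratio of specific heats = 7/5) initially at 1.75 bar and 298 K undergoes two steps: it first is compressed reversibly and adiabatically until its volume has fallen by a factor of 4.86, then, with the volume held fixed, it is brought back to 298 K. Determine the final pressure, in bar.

Adiabatic step (PV^γ = const): P₂ = 1.75×4.86^(7/5) = 16.01 bar; T₂ = 298×4.86^(2/5) = 560.9 K.
Isochoric: P₃ = P₂(T₃/T₂) = 16.01 × (298/560.9) = 8.505 bar.

P₃ ≈ 8.51 bar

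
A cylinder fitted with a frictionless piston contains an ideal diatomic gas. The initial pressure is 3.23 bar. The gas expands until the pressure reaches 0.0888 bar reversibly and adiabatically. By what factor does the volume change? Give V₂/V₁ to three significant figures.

V₂/V₁ ≈ 13.0

From PV^γ = const, V₂/V₁ = (P₁/P₂)^(1/γ).
For a diatomic ideal gas γ = 7/5.
V₂/V₁ = (3.23/0.0888)^(5/7) = 13.03.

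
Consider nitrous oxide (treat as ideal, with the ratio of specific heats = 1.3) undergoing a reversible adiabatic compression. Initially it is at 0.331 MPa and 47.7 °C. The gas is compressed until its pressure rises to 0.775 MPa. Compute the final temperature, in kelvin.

T₂ ≈ 390 K

Along an adiabat T P^((1−γ)/γ) is constant, so T₂ = T₁ (P₂/P₁)^((γ−1)/γ).
T₁ = 47.7 °C = 320.8 K.
T₂ = 320.8 × (0.775/0.331)^(0.231) = 390.4 K.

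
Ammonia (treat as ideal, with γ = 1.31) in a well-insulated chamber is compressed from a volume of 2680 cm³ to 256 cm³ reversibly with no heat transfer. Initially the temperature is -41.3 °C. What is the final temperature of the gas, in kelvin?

T₂ ≈ 480 K

For a reversible adiabat TV^(γ−1) is constant, so T₂ = T₁ (V₁/V₂)^(γ−1).
T₁ = -41.3 °C = 231.8 K.
T₂ = 231.8 × (2680/256)^(0.31) = 480.1 K.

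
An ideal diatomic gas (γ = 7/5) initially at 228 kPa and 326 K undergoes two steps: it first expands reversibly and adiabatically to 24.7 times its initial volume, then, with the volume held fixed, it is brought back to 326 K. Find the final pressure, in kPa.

P₃ ≈ 9.23 kPa

Adiabatic step (PV^γ = const): P₂ = 228×(1/24.7)^(7/5) = 2.56 kPa; T₂ = 326×(1/24.7)^(2/5) = 90.39 K.
Isochoric: P₃ = P₂(T₃/T₂) = 2.56 × (326/90.39) = 9.231 kPa.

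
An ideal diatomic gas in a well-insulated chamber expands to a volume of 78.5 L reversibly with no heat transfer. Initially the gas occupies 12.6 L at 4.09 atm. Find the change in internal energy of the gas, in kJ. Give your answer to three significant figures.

ΔU ≈ -6.77 kJ

γ = 7/5 for a diatomic ideal gas.
P₂ = P₁(V₁/V₂)^γ = 4.09×(12.6/78.5)^(7/5) = 0.3158 atm.
For a reversible adiabat, W_by_gas = (P₁V₁ − P₂V₂)/(γ−1).
W_by = (414400×0.0126 − 32000×0.0785) / (2/5) = 6774 J.
Q = 0 ⇒ ΔU = −W_by = -6774 J.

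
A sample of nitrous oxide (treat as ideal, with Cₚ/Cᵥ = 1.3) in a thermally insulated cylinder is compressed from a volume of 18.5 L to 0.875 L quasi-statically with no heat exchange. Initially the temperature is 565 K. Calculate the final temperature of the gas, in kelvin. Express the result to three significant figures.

T₂ ≈ 1410 K

Adiabatic: T₁V₁^(γ−1) = T₂V₂^(γ−1) ⇒ T₂ = T₁ (V₁/V₂)^(γ−1).
T₂ = 565 × (18.5/0.875)^(0.3) = 1411 K.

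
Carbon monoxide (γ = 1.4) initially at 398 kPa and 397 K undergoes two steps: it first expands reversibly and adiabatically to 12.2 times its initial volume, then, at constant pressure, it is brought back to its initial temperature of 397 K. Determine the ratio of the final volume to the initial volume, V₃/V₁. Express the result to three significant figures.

V₃/V₁ ≈ 33.2

Adiabatic step: V₂/V₁ = 12.2; T₂ = T₁·(1/12.2)^(0.4) = 146 K.
Isobaric step: V₃/V₂ = T₃/T₂ = 397/146.
V₃/V₁ = (V₂/V₁)(V₃/V₂) = 12.2 × (397/146) = 33.18.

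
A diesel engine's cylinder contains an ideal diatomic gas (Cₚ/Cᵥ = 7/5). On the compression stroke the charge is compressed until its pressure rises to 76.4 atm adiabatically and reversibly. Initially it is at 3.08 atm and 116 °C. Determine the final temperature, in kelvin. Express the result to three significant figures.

T₂ ≈ 974 K

Adiabatic: T₂/T₁ = (P₂/P₁)^((γ−1)/γ).
T₁ = 116 °C = 389.1 K.
T₂ = 389.1 × (76.4/3.08)^(2/7) = 974 K.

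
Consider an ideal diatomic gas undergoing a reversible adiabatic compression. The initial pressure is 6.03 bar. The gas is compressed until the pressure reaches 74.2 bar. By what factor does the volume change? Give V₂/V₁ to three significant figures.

From PV^γ = const, V₂/V₁ = (P₁/P₂)^(1/γ).
For a diatomic ideal gas γ = 7/5.
V₂/V₁ = (6.03/74.2)^(5/7) = 0.1665.

V₂/V₁ ≈ 0.166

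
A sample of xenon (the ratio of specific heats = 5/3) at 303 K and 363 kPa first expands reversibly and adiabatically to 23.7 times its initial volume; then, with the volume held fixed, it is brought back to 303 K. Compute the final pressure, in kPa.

Adiabatic step (PV^γ = const): P₂ = 363×(1/23.7)^(5/3) = 1.856 kPa; T₂ = 303×(1/23.7)^(2/3) = 36.72 K.
Isochoric: P₃ = P₂(T₃/T₂) = 1.856 × (303/36.72) = 15.32 kPa.

P₃ ≈ 15.3 kPa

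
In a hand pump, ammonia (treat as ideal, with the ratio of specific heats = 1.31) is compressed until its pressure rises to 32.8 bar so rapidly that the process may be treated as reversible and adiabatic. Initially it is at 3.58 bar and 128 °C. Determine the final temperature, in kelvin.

Along an adiabat T P^((1−γ)/γ) is constant, so T₂ = T₁ (P₂/P₁)^((γ−1)/γ).
T₁ = 128 °C = 401.1 K.
T₂ = 401.1 × (32.8/3.58)^(0.237) = 677.6 K.

T₂ ≈ 678 K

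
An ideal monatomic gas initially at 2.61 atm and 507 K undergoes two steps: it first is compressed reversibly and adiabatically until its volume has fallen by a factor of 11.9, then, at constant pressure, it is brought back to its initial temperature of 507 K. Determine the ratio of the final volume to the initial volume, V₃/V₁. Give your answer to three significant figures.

V₃/V₁ ≈ 0.0161

For a monatomic ideal gas γ = 5/3.
Adiabatic step: V₂/V₁ = 0.08403; T₂ = T₁·11.9^(2/3) = 2643 K.
Isobaric step: V₃/V₂ = T₃/T₂ = 507/2643.
V₃/V₁ = (V₂/V₁)(V₃/V₂) = 0.08403 × (507/2643) = 0.01612.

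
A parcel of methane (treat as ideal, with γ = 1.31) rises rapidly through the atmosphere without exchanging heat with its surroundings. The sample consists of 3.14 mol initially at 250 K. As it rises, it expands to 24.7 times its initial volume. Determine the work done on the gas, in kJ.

W ≈ -13.3 kJ

For a reversible adiabat TV^(γ−1) is constant, so T₂ = T₁ (V₁/V₂)^(γ−1).
T₂ = 250 × (1/24.7)^(0.31) = 92.51 K.
Q = 0, so ΔU = W_on_gas = nCᵥΔT with Cᵥ = R/(γ−1) = 26.82 J/(mol·K).
ΔU = 3.14 × 26.82 × (92.51 − 250) = -13260 J.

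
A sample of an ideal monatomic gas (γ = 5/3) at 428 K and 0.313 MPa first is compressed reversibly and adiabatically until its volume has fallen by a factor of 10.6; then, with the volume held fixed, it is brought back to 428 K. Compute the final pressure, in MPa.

P₃ ≈ 3.32 MPa

Adiabatic step (PV^γ = const): P₂ = 0.313×10.6^(5/3) = 16.01 MPa; T₂ = 428×10.6^(2/3) = 2065 K.
Isochoric: P₃ = P₂(T₃/T₂) = 16.01 × (428/2065) = 3.318 MPa.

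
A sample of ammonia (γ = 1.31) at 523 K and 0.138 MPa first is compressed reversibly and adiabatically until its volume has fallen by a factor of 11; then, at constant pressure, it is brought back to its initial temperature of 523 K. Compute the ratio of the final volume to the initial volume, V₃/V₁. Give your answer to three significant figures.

V₃/V₁ ≈ 0.0432

Adiabatic step: V₂/V₁ = 0.09091; T₂ = T₁·11^(0.31) = 1100 K.
Isobaric step: V₃/V₂ = T₃/T₂ = 523/1100.
V₃/V₁ = (V₂/V₁)(V₃/V₂) = 0.09091 × (523/1100) = 0.04323.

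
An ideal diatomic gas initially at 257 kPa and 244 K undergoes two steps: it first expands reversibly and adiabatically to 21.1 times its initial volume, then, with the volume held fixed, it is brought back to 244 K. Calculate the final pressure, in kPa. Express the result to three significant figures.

P₃ ≈ 12.2 kPa

For a diatomic ideal gas γ = 7/5.
Adiabatic step (PV^γ = const): P₂ = 257×(1/21.1)^(7/5) = 3.597 kPa; T₂ = 244×(1/21.1)^(2/5) = 72.06 K.
Isochoric: P₃ = P₂(T₃/T₂) = 3.597 × (244/72.06) = 12.18 kPa.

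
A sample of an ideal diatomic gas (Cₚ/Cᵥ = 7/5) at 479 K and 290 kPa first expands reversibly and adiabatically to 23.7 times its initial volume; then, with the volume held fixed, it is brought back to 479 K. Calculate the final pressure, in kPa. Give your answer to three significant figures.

P₃ ≈ 12.2 kPa

Adiabatic step (PV^γ = const): P₂ = 290×(1/23.7)^(7/5) = 3.449 kPa; T₂ = 479×(1/23.7)^(2/5) = 135 K.
Isochoric: P₃ = P₂(T₃/T₂) = 3.449 × (479/135) = 12.24 kPa.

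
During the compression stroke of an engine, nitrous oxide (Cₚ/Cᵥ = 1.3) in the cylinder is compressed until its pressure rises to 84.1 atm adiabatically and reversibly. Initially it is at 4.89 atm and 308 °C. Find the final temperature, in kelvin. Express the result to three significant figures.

T₂ ≈ 1120 K

Adiabatic: T₂/T₁ = (P₂/P₁)^((γ−1)/γ).
T₁ = 308 °C = 581.1 K.
T₂ = 581.1 × (84.1/4.89)^(0.231) = 1120 K.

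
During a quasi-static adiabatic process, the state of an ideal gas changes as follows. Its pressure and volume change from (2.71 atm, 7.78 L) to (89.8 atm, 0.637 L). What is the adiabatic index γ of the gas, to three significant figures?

γ ≈ 1.40

PV^γ = const ⇒ γ = ln(P₂/P₁) / ln(V₁/V₂).
γ = ln(89.8/2.71) / ln(7.78/0.637) = 1.399.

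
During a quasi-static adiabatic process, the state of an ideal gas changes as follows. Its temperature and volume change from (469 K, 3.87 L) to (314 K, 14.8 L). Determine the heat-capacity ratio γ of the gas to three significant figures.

γ ≈ 1.30

TV^(γ−1) = const ⇒ γ − 1 = ln(T₂/T₁) / ln(V₁/V₂).
γ = 1 + ln(314/469) / ln(3.87/14.8) = 1.299.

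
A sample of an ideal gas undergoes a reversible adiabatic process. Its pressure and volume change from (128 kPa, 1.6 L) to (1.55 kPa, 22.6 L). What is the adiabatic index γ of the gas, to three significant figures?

PV^γ = const ⇒ γ = ln(P₂/P₁) / ln(V₁/V₂).
γ = ln(1.55/128) / ln(1.6/22.6) = 1.667.

γ ≈ 1.67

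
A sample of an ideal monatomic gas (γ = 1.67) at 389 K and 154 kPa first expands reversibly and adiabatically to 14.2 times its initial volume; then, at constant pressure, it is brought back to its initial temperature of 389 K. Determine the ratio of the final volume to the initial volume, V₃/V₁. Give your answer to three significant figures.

V₃/V₁ ≈ 84.0

Adiabatic step: V₂/V₁ = 14.2; T₂ = T₁·(1/14.2)^(0.67) = 65.75 K.
Isobaric step: V₃/V₂ = T₃/T₂ = 389/65.75.
V₃/V₁ = (V₂/V₁)(V₃/V₂) = 14.2 × (389/65.75) = 84.01.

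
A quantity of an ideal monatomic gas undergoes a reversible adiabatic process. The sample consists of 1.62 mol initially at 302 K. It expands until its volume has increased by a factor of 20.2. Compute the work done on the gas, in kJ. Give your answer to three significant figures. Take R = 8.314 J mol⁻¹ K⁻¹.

For a reversible adiabat TV^(γ−1) is constant, so T₂ = T₁ (V₁/V₂)^(γ−1).
γ = 5/3 for a monatomic ideal gas, so γ−1 = 2/3.
T₂ = 302 × (1/20.2)^(2/3) = 40.72 K.
Q = 0, so ΔU = W_on_gas = nCᵥΔT with Cᵥ = R/(γ−1) = 12.47 J/(mol·K).
ΔU = 1.62 × 12.47 × (40.72 − 302) = -5279 J.

W ≈ -5.28 kJ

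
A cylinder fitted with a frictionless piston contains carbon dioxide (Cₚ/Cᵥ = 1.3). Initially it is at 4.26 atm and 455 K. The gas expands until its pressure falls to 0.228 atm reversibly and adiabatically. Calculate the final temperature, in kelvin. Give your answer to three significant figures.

T₂ ≈ 232 K

Adiabatic: T₂/T₁ = (P₂/P₁)^((γ−1)/γ).
T₂ = 455 × (0.228/4.26)^(0.231) = 231.5 K.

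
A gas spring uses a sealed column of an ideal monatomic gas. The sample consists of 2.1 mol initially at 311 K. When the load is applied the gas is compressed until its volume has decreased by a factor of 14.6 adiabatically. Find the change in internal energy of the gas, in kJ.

For a reversible adiabat TV^(γ−1) is constant, so T₂ = T₁ (V₁/V₂)^(γ−1).
γ = 5/3 for a monatomic ideal gas, so γ−1 = 2/3.
T₂ = 311 × 14.6^(2/3) = 1858 K.
Q = 0, so ΔU = W_on_gas = nCᵥΔT with Cᵥ = R/(γ−1) = 12.47 J/(mol·K).
ΔU = 2.1 × 12.47 × (1858 − 311) = 40510 J.

ΔU ≈ 40.5 kJ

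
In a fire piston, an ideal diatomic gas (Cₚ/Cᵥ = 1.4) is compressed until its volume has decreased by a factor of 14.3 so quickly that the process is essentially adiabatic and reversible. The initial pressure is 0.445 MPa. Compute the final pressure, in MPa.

Since PV^γ is constant along a reversible adiabat, P₂ = P₁ (V₁/V₂)^γ.
P₂ = 0.445 × 14.3^(1.4) = 18.44 MPa.

P₂ ≈ 18.4 MPa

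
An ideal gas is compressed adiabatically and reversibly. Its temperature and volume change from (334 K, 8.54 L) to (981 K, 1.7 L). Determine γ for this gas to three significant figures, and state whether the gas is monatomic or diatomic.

TV^(γ−1) = const ⇒ γ − 1 = ln(T₂/T₁) / ln(V₁/V₂).
γ = 1 + ln(981/334) / ln(8.54/1.7) = 1.667.
γ ≈ 1.67 is close to 5/3, so the gas is monatomic.

γ ≈ 1.67; monatomic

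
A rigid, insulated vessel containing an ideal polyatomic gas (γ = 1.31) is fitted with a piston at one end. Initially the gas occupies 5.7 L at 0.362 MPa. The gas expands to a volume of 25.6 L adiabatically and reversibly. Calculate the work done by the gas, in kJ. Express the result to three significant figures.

P₂ = P₁(V₁/V₂)^γ = 0.362×(5.7/25.6)^(1.31) = 0.0506 MPa.
For a reversible adiabat, W_by_gas = (P₁V₁ − P₂V₂)/(γ−1).
W_by = (362000×0.0057 − 50600×0.0256) / (0.31) = 2478 J.

W ≈ 2.48 kJ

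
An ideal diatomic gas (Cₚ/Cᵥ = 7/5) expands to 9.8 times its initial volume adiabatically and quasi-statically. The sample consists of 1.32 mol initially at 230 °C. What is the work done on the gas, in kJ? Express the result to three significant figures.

W ≈ -8.26 kJ

For a reversible adiabat TV^(γ−1) is constant, so T₂ = T₁ (V₁/V₂)^(γ−1).
T₁ = 230 °C = 503.1 K.
T₂ = 503.1 × (1/9.8)^(2/5) = 201.9 K.
Q = 0, so ΔU = W_on_gas = nCᵥΔT with Cᵥ = R/(γ−1) = 20.79 J/(mol·K).
ΔU = 1.32 × 20.79 × (201.9 − 503.1) = -8264 J.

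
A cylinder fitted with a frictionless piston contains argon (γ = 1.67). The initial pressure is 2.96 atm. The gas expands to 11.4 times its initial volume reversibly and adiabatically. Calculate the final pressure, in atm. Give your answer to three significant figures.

P₂ ≈ 0.0508 atm

Since PV^γ is constant along a reversible adiabat, P₂ = P₁ (V₁/V₂)^γ.
P₂ = 2.96 × (1/11.4)^(1.67) = 0.05085 atm.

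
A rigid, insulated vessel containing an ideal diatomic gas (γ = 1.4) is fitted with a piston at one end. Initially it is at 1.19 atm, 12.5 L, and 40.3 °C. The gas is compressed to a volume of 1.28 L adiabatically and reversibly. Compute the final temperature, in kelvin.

T₂ ≈ 780 K

Adiabatic: T₁V₁^(γ−1) = T₂V₂^(γ−1) ⇒ T₂ = T₁ (V₁/V₂)^(γ−1).
T₁ = 40.3 °C = 313.4 K.
T₂ = 313.4 × (12.5/1.28)^(0.4) = 779.9 K.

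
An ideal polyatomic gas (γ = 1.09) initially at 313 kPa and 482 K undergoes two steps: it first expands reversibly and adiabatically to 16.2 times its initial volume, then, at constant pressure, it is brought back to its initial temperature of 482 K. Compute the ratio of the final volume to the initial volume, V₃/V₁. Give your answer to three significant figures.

Adiabatic step: V₂/V₁ = 16.2; T₂ = T₁·(1/16.2)^(0.09) = 375.1 K.
Isobaric step: V₃/V₂ = T₃/T₂ = 482/375.1.
V₃/V₁ = (V₂/V₁)(V₃/V₂) = 16.2 × (482/375.1) = 20.81.

V₃/V₁ ≈ 20.8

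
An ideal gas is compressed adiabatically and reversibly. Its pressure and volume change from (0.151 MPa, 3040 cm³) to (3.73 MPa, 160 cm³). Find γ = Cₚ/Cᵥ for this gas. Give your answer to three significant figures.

γ ≈ 1.09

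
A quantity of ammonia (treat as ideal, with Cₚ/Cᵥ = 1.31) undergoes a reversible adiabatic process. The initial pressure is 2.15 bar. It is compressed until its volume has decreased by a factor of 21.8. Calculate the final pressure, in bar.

P₂ ≈ 122 bar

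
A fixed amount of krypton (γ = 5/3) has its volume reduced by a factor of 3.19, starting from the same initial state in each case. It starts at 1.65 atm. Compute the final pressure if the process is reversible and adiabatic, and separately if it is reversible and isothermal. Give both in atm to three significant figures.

adiabatic: 11.4 atm; isothermal: 5.26 atm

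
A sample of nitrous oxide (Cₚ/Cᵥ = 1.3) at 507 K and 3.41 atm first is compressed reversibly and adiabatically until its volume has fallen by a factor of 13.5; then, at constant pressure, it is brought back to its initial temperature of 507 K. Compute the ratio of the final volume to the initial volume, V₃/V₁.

V₃/V₁ ≈ 0.0339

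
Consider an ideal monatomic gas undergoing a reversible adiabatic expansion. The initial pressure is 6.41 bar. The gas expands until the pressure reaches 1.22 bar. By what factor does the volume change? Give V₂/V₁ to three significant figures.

V₂/V₁ ≈ 2.71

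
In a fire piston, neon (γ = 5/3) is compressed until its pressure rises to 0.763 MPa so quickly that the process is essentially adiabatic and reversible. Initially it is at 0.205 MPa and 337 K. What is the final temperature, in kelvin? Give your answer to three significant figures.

Along an adiabat T P^((1−γ)/γ) is constant, so T₂ = T₁ (P₂/P₁)^((γ−1)/γ).
T₂ = 337 × (0.763/0.205)^(2/5) = 570.1 K.

T₂ ≈ 570 K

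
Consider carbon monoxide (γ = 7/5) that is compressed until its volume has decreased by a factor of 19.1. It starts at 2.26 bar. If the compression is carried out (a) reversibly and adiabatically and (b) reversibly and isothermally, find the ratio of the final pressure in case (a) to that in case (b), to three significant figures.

P_adiabatic / P_isothermal ≈ 3.25

Isothermal: P_b = P₁(V₁/V₂) = 2.26×19.1.
Adiabatic: P_a = P₁(V₁/V₂)^γ = 2.26×19.1^(7/5).
P_a/P_b = (V₁/V₂)^(γ−1) = 19.1^(2/5) = 3.254.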